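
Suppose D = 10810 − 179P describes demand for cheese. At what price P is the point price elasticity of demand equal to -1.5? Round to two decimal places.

36.23

Ed = −179P/(10810 − 179P). Set this equal to -1.5:
179P = 1.5·(10810 − 179P) ⇒ 179P(1 + 1.5) = 1.5·10810
P = 1.5·10810 / (179·2.5) = 36.2346…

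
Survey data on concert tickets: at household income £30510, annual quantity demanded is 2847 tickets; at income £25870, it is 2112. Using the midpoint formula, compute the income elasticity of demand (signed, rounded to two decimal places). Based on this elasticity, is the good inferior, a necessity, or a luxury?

%ΔQ = (2112 − 2847)/[( 2847 + 2112)/2] = -735/2479.5 = -0.296430…
%ΔIncome = (25870 − 30510)/[( 30510 + 25870)/2] = -4640/28190 = -0.164597…
E_income = (-735/2479.5) / (-4640/28190) = 1.8009…
E_income > 1 ⇒ normal good, luxury.

1.80; luxury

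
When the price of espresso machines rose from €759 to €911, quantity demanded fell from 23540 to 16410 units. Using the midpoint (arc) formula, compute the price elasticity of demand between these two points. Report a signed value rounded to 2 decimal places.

%ΔQ = (16410 − 23540) / [(23540 + 16410)/2] = -7130/19975 = -0.356946…
%ΔP = (911 − 759) / [(759 + 911)/2] = 152/835 = 0.182035…
Arc Ed = %ΔQ / %ΔP = (-7130/19975) / (152/835) = -1.9608…

-1.96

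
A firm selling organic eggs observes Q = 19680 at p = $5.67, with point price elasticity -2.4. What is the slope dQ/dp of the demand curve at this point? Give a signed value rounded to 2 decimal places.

Ed = (dQ/dp)·(p/Q) ⇒ dQ/dp = Ed·Q/p = (-2.4)·19680/5.67 = -8330.1587…

-8330.16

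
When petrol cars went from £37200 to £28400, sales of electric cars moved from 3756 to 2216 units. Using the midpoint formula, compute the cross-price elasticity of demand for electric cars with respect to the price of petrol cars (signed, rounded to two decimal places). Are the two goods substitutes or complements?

1.92; substitutes

%ΔQ_{electric cars} = (2216 − 3756)/avg = -1540/2986 = -0.515740…
%ΔP_{petrol cars} = (28400 − 37200)/avg = -8800/32800 = -0.268292…
E_cross = (-1540/2986) / (-8800/32800) = 1.9223…
E_cross > 0 ⇒ the goods are substitutes.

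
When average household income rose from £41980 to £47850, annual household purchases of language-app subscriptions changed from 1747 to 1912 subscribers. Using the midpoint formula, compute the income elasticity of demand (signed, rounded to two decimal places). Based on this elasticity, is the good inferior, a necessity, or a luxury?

%ΔQ = (1912 − 1747)/[( 1747 + 1912)/2] = 165/1829.5 = 0.090188…
%ΔIncome = (47850 − 41980)/[( 41980 + 47850)/2] = 5870/44915 = 0.130691…
E_income = (165/1829.5) / (5870/44915) = 0.6900…
0 < E_income < 1 ⇒ normal good, necessity.

0.69; necessity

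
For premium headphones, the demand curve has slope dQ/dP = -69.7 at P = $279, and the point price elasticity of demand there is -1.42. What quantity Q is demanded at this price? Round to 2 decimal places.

Ed = (dQ/dP)·(P/Q) ⇒ Q = (dQ/dP)·P/Ed = (-69.7)·279/(-1.42) = 13694.5774…

13694.58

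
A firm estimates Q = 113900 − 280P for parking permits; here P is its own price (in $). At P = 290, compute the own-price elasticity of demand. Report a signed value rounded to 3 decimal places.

-2.483

At the given values, Q = 113900 − 280(290) = 32700.
∂Q/∂P = −280.
E = (-280) × (290/32700) = -2.48318…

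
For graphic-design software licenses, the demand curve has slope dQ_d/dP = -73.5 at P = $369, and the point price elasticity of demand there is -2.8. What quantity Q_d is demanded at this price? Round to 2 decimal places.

Ed = (dQ_d/dP)·(P/Q_d) ⇒ Q_d = (dQ_d/dP)·P/Ed = (-73.5)·369/(-2.8) = 9686.25

9686.25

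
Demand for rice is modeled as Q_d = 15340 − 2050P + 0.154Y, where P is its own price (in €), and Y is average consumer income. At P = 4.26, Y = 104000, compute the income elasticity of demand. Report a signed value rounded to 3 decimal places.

0.708

At the given values, Q_d = 15340 − 2050(4.26) + 0.154(104000) = 22623.
∂Q_d/∂Y = 0.154.
E = (0.154) × (104000/22623) = 0.70795…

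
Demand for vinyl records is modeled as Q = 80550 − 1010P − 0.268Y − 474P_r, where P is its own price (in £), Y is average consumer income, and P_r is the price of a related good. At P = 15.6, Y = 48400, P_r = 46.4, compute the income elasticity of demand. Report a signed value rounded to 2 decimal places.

At the given values, Q = 80550 − 1010(15.6) − 0.268(48400) − 474(46.4) = 29829.2.
∂Q/∂Y = -0.268.
E = (-0.268) × (48400/29829.2) = -0.4348…

-0.43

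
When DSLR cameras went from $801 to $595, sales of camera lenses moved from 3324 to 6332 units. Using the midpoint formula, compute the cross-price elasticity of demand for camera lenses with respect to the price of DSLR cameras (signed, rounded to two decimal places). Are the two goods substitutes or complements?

%ΔQ_{camera lenses} = (6332 − 3324)/avg = 3008/4828 = 0.623032…
%ΔP_{DSLR cameras} = (595 − 801)/avg = -206/698 = -0.295128…
E_cross = (3008/4828) / (-206/698) = -2.1110…
E_cross < 0 ⇒ the goods are complements.

-2.11; complements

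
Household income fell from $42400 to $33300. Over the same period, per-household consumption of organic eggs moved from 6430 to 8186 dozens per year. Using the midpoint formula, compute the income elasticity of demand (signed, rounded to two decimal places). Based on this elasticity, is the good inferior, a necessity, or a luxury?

%ΔQ = (8186 − 6430)/[( 6430 + 8186)/2] = 1756/7308 = 0.240284…
%ΔIncome = (33300 − 42400)/[( 42400 + 33300)/2] = -9100/37850 = -0.240422…
E_income = (1756/7308) / (-9100/37850) = -0.9994…
E_income < 0 ⇒ inferior good.

-1.00; inferior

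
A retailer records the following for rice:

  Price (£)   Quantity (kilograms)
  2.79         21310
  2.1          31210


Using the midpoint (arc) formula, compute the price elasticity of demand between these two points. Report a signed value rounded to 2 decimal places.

-1.34

%ΔQ = (31210 − 21310) / [(21310 + 31210)/2] = 9900/26260 = 0.376999…
%ΔP = (2.1 − 2.79) / [(2.79 + 2.1)/2] = -0.69/2.445 = -0.282208…
Arc Ed = %ΔQ / %ΔP = (9900/26260) / (-0.69/2.445) = -1.3358…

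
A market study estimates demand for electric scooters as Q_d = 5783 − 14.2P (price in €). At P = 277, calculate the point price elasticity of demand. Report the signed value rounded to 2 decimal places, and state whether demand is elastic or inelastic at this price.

-2.13; elastic

dQ_d/dP = −14.2. At P = 277, Q_d = 5783 − 14.2(277) = 1849.6.
Ed = (dQ_d/dP)·(P/Q_d) = −14.2 × (277/1849.6) = -2.1266…
|Ed| = 2.13 > 1, so demand is elastic.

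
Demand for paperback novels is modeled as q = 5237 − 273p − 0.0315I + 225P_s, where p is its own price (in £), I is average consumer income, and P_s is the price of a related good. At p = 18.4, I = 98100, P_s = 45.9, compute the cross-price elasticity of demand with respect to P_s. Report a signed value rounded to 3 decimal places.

At the given values, q = 5237 − 273(18.4) − 0.0315(98100) + 225(45.9) = 7451.15.
∂q/∂P_s = 225.
E = (225) × (45.9/7451.15) = 1.38602…

1.386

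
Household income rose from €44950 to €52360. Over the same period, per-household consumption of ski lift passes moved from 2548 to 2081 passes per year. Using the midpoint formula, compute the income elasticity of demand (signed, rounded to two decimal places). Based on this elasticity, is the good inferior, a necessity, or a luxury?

-1.32; inferior

%ΔQ = (2081 − 2548)/[( 2548 + 2081)/2] = -467/2314.5 = -0.201771…
%ΔIncome = (52360 − 44950)/[( 44950 + 52360)/2] = 7410/48655 = 0.152296…
E_income = (-467/2314.5) / (7410/48655) = -1.3248…
E_income < 0 ⇒ inferior good.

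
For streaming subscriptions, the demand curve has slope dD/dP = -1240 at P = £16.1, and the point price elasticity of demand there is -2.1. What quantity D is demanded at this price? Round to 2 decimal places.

9506.67

Ed = (dD/dP)·(P/D) ⇒ D = (dD/dP)·P/Ed = (-1240)·16.1/(-2.1) = 9506.6666…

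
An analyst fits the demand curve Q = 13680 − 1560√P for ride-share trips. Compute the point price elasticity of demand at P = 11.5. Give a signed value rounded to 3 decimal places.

dQ/dP = −1560/(2√P) = -230.009. At P = 11.5, Q = 8389.78.
Ed = (dQ/dP)·(P/Q) = (-230.009) × (11.5/8389.78) = -0.31527…

-0.315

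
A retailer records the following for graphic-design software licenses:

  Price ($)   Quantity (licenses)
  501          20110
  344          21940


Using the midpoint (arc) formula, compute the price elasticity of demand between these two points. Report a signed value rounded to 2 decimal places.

%ΔQ = (21940 − 20110) / [(20110 + 21940)/2] = 1830/21025 = 0.087039…
%ΔP = (344 − 501) / [(501 + 344)/2] = -157/422.5 = -0.371597…
Arc Ed = %ΔQ / %ΔP = (1830/21025) / (-157/422.5) = -0.2342…

-0.23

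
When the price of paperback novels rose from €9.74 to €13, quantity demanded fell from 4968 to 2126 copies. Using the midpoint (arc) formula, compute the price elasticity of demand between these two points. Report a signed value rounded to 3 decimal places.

%ΔQ = (2126 − 4968) / [(4968 + 2126)/2] = -2842/3547 = -0.801240…
%ΔP = (13 − 9.74) / [(9.74 + 13)/2] = 3.26/11.37 = 0.286719…
Arc Ed = %ΔQ / %ΔP = (-2842/3547) / (3.26/11.37) = -2.79451…

-2.795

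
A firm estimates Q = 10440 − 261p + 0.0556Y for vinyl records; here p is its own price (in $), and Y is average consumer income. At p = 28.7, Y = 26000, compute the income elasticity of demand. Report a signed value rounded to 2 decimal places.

At the given values, Q = 10440 − 261(28.7) + 0.0556(26000) = 4394.9.
∂Q/∂Y = 0.0556.
E = (0.0556) × (26000/4394.9) = 0.3289…

0.33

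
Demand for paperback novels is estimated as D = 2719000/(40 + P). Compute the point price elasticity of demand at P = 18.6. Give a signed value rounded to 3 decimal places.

dD/dP = −2719000/(40 + P)² = -791.797. At P = 18.6, D = 46399.3.
Ed = (dD/dP)·(P/D) = (-791.797) × (18.6/46399.3) = -0.31740…

-0.317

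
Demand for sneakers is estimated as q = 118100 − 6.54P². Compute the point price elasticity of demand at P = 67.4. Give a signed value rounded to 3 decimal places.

dq/dP = −2·6.54·P = -881.592. At P = 67.4, q = 88390.3496.
Ed = (dq/dP)·(P/q) = (-881.592) × (67.4/88390.3496) = -0.67223…

-0.672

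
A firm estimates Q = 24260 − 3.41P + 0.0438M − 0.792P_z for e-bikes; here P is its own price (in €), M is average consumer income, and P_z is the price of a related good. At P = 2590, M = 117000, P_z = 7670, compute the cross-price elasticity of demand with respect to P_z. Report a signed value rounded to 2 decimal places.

-0.42

At the given values, Q = 24260 − 3.41(2590) + 0.0438(117000) − 0.792(7670) = 14478.06.
∂Q/∂P_z = -0.792.
E = (-0.792) × (7670/14478.06) = -0.4195…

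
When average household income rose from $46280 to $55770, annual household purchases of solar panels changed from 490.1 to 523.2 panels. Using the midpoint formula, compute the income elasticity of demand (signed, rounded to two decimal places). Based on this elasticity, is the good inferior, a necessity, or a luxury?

0.35; necessity

%ΔQ = (523.2 − 490.1)/[( 490.1 + 523.2)/2] = 33.1/506.65 = 0.065331…
%ΔIncome = (55770 − 46280)/[( 46280 + 55770)/2] = 9490/51025 = 0.185987…
E_income = (33.1/506.65) / (9490/51025) = 0.3512…
0 < E_income < 1 ⇒ normal good, necessity.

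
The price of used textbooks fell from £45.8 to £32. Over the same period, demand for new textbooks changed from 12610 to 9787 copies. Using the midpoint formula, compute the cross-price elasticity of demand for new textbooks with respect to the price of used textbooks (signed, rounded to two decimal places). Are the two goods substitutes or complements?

0.71; substitutes

%ΔQ_{new textbooks} = (9787 − 12610)/avg = -2823/11198.5 = -0.252087…
%ΔP_{used textbooks} = (32 − 45.8)/avg = -13.8/38.9 = -0.354755…
E_cross = (-2823/11198.5) / (-13.8/38.9) = 0.7105…
E_cross > 0 ⇒ the goods are substitutes.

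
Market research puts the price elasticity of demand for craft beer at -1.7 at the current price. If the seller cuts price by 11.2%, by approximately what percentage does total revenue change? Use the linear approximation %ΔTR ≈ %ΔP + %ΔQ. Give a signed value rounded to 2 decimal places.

+7.84%

%ΔQ ≈ Ed × %ΔP = (-1.7) × (-11.2%) = +19.0400%
%ΔTR ≈ %ΔP + %ΔQ = (-11.2%) + (+19.0400%) = +7.8400%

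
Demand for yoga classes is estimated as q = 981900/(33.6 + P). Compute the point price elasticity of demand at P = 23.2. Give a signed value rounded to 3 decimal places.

dq/dP = −981900/(33.6 + P)² = -304.348. At P = 23.2, q = 17287.
Ed = (dq/dP)·(P/q) = (-304.348) × (23.2/17287) = -0.40845…

-0.408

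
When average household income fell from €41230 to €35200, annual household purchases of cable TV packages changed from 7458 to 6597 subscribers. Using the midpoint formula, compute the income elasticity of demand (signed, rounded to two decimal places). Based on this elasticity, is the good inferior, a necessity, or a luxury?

%ΔQ = (6597 − 7458)/[( 7458 + 6597)/2] = -861/7027.5 = -0.122518…
%ΔIncome = (35200 − 41230)/[( 41230 + 35200)/2] = -6030/38215 = -0.157791…
E_income = (-861/7027.5) / (-6030/38215) = 0.7764…
0 < E_income < 1 ⇒ normal good, necessity.

0.78; necessity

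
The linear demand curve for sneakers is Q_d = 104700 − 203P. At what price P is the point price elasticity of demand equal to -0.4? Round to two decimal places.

Ed = −203P/(104700 − 203P). Set this equal to -0.4:
203P = 0.4·(104700 − 203P) ⇒ 203P(1 + 0.4) = 0.4·104700
P = 0.4·104700 / (203·1.4) = 147.3610…

147.36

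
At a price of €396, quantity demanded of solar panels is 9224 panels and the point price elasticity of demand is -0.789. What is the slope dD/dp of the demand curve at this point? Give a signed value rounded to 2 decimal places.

Ed = (dD/dp)·(p/D) ⇒ dD/dp = Ed·D/p = (-0.789)·9224/396 = -18.3781…

-18.38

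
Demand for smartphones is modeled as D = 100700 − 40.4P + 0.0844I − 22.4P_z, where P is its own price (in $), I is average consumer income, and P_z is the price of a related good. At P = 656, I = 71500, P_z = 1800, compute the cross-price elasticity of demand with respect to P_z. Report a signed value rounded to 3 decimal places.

At the given values, D = 100700 − 40.4(656) + 0.0844(71500) − 22.4(1800) = 39912.2.
∂D/∂P_z = -22.4.
E = (-22.4) × (1800/39912.2) = -1.01021…

-1.010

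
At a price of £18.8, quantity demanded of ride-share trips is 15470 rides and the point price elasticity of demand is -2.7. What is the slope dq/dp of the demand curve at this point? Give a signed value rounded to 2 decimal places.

Ed = (dq/dp)·(p/q) ⇒ dq/dp = Ed·q/p = (-2.7)·15470/18.8 = -2221.7553…

-2221.76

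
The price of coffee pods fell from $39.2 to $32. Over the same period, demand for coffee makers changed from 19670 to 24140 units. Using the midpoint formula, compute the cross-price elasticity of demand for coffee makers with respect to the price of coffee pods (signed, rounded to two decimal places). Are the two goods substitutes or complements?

%ΔQ_{coffee makers} = (24140 − 19670)/avg = 4470/21905 = 0.204062…
%ΔP_{coffee pods} = (32 − 39.2)/avg = -7.2/35.6 = -0.202247…
E_cross = (4470/21905) / (-7.2/35.6) = -1.0089…
E_cross < 0 ⇒ the goods are complements.

-1.01; complements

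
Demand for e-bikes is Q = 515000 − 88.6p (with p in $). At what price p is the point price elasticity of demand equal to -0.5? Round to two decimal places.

Ed = −88.6p/(515000 − 88.6p). Set this equal to -0.5:
88.6p = 0.5·(515000 − 88.6p) ⇒ 88.6p(1 + 0.5) = 0.5·515000
p = 0.5·515000 / (88.6·1.5) = 1937.5470…

1937.55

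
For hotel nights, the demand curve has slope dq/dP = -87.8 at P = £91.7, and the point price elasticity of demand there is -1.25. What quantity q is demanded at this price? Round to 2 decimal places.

6441.01

Ed = (dq/dP)·(P/q) ⇒ q = (dq/dP)·P/Ed = (-87.8)·91.7/(-1.25) = 6441.008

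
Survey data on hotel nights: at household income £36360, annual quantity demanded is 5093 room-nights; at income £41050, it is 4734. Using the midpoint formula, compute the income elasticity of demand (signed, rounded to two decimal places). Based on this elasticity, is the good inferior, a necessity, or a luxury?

-0.60; inferior

%ΔQ = (4734 − 5093)/[( 5093 + 4734)/2] = -359/4913.5 = -0.073064…
%ΔIncome = (41050 − 36360)/[( 36360 + 41050)/2] = 4690/38705 = 0.121172…
E_income = (-359/4913.5) / (4690/38705) = -0.6029…
E_income < 0 ⇒ inferior good.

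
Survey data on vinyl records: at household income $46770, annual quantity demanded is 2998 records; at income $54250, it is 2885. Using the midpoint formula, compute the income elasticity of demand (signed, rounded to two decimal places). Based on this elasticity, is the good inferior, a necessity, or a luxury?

%ΔQ = (2885 − 2998)/[( 2998 + 2885)/2] = -113/2941.5 = -0.038415…
%ΔIncome = (54250 − 46770)/[( 46770 + 54250)/2] = 7480/50510 = 0.148089…
E_income = (-113/2941.5) / (7480/50510) = -0.2594…
E_income < 0 ⇒ inferior good.

-0.26; inferior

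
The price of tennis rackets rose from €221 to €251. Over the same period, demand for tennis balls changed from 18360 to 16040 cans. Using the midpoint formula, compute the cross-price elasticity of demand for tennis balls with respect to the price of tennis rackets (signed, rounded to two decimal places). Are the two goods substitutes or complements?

%ΔQ_{tennis balls} = (16040 − 18360)/avg = -2320/17200 = -0.134883…
%ΔP_{tennis rackets} = (251 − 221)/avg = 30/236 = 0.127118…
E_cross = (-2320/17200) / (30/236) = -1.0610…
E_cross < 0 ⇒ the goods are complements.

-1.06; complements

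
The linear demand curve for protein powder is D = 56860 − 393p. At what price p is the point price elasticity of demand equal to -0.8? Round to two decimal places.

Ed = −393p/(56860 − 393p). Set this equal to -0.8:
393p = 0.8·(56860 − 393p) ⇒ 393p(1 + 0.8) = 0.8·56860
p = 0.8·56860 / (393·1.8) = 64.3030…

64.30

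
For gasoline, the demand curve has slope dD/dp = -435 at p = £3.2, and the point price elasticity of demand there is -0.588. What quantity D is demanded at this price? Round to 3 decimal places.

2367.347

Ed = (dD/dp)·(p/D) ⇒ D = (dD/dp)·p/Ed = (-435)·3.2/(-0.588) = 2367.34693…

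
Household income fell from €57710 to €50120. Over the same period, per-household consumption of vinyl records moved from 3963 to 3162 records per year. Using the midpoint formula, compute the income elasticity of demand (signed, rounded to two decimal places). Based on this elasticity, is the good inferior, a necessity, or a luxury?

%ΔQ = (3162 − 3963)/[( 3963 + 3162)/2] = -801/3562.5 = -0.224842…
%ΔIncome = (50120 − 57710)/[( 57710 + 50120)/2] = -7590/53915 = -0.140777…
E_income = (-801/3562.5) / (-7590/53915) = 1.5971…
E_income > 1 ⇒ normal good, luxury.

1.60; luxury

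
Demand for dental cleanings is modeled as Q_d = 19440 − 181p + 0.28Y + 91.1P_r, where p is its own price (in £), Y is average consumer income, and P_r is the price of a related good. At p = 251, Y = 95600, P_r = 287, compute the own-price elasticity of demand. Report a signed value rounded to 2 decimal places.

At the given values, Q_d = 19440 − 181(251) + 0.28(95600) + 91.1(287) = 26922.7.
∂Q_d/∂p = −181.
E = (-181) × (251/26922.7) = -1.6874…

-1.69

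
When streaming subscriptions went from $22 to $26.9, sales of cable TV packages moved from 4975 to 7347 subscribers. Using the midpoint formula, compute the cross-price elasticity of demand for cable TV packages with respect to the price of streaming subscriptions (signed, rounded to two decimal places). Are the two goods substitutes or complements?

1.92; substitutes

%ΔQ_{cable TV packages} = (7347 − 4975)/avg = 2372/6161 = 0.385002…
%ΔP_{streaming subscriptions} = (26.9 − 22)/avg = 4.9/24.45 = 0.200408…
E_cross = (2372/6161) / (4.9/24.45) = 1.9210…
E_cross > 0 ⇒ the goods are substitutes.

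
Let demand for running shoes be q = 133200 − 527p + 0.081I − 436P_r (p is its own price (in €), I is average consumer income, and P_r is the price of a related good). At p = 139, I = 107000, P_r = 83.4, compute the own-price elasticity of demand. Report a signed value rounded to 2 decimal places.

At the given values, q = 133200 − 527(139) + 0.081(107000) − 436(83.4) = 32251.6.
∂q/∂p = −527.
E = (-527) × (139/32251.6) = -2.2712…

-2.27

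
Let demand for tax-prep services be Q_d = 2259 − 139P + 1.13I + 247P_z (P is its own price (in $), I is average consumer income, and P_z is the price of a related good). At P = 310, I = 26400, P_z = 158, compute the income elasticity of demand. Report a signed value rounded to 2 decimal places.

At the given values, Q_d = 2259 − 139(310) + 1.13(26400) + 247(158) = 28027.
∂Q_d/∂I = 1.13.
E = (1.13) × (26400/28027) = 1.0644…

1.06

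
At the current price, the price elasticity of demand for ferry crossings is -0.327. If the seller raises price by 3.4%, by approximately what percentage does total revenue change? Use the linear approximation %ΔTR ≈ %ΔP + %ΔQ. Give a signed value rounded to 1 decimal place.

%ΔQ ≈ Ed × %ΔP = (-0.327) × (+3.4%) = -1.1118%
%ΔTR ≈ %ΔP + %ΔQ = (+3.4%) + (-1.1118%) = +2.2882%

+2.3%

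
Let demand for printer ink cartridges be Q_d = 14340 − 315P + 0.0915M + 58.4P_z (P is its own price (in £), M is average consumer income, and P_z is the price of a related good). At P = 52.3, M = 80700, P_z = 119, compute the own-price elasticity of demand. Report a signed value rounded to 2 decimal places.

-1.35

At the given values, Q_d = 14340 − 315(52.3) + 0.0915(80700) + 58.4(119) = 12199.15.
∂Q_d/∂P = −315.
E = (-315) × (52.3/12199.15) = -1.3504…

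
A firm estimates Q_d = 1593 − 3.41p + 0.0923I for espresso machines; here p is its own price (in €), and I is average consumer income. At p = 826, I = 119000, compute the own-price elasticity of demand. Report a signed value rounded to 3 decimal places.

At the given values, Q_d = 1593 − 3.41(826) + 0.0923(119000) = 9760.04.
∂Q_d/∂p = −3.41.
E = (-3.41) × (826/9760.04) = -0.28859…

-0.289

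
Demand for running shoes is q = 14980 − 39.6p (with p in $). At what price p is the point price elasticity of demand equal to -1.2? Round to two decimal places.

Ed = −39.6p/(14980 − 39.6p). Set this equal to -1.2:
39.6p = 1.2·(14980 − 39.6p) ⇒ 39.6p(1 + 1.2) = 1.2·14980
p = 1.2·14980 / (39.6·2.2) = 206.3360…

206.34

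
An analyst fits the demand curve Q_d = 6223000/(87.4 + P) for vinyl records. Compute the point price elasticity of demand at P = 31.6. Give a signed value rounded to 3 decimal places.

dQ_d/dP = −6223000/(87.4 + P)² = -439.446. At P = 31.6, Q_d = 52294.1.
Ed = (dQ_d/dP)·(P/Q_d) = (-439.446) × (31.6/52294.1) = -0.26554…

-0.266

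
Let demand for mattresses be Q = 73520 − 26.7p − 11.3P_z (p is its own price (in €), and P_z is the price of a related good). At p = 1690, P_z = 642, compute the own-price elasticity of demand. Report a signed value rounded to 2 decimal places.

At the given values, Q = 73520 − 26.7(1690) − 11.3(642) = 21142.4.
∂Q/∂p = −26.7.
E = (-26.7) × (1690/21142.4) = -2.1342…

-2.13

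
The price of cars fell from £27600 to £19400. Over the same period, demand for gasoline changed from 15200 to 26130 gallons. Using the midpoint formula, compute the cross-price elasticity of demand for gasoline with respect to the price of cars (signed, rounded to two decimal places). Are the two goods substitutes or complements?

-1.52; complements

%ΔQ_{gasoline} = (26130 − 15200)/avg = 10930/20665 = 0.528913…
%ΔP_{cars} = (19400 − 27600)/avg = -8200/23500 = -0.348936…
E_cross = (10930/20665) / (-8200/23500) = -1.5157…
E_cross < 0 ⇒ the goods are complements.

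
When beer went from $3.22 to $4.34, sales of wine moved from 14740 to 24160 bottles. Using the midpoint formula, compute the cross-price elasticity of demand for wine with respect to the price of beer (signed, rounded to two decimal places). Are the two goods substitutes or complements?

%ΔQ_{wine} = (24160 − 14740)/avg = 9420/19450 = 0.484318…
%ΔP_{beer} = (4.34 − 3.22)/avg = 1.12/3.78 = 0.296296…
E_cross = (9420/19450) / (1.12/3.78) = 1.6345…
E_cross > 0 ⇒ the goods are substitutes.

1.63; substitutes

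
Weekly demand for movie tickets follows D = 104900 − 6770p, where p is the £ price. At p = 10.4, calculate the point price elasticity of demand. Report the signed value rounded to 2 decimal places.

dD/dp = −6770. At p = 10.4, D = 104900 − 6770(10.4) = 34492.
Ed = (dD/dp)·(p/D) = −6770 × (10.4/34492) = -2.0412…

-2.04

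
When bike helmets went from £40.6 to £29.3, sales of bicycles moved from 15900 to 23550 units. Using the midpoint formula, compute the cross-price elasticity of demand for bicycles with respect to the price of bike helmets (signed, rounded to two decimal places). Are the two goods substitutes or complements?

-1.20; complements

%ΔQ_{bicycles} = (23550 − 15900)/avg = 7650/19725 = 0.387832…
%ΔP_{bike helmets} = (29.3 − 40.6)/avg = -11.3/34.95 = -0.323319…
E_cross = (7650/19725) / (-11.3/34.95) = -1.1995…
E_cross < 0 ⇒ the goods are complements.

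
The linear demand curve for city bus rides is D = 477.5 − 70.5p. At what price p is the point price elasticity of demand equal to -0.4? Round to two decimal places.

1.94

Ed = −70.5p/(477.5 − 70.5p). Set this equal to -0.4:
70.5p = 0.4·(477.5 − 70.5p) ⇒ 70.5p(1 + 0.4) = 0.4·477.5
p = 0.4·477.5 / (70.5·1.4) = 1.9351…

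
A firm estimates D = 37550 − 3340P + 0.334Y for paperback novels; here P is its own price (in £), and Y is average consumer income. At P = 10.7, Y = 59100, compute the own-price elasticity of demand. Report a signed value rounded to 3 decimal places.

At the given values, D = 37550 − 3340(10.7) + 0.334(59100) = 21551.4.
∂D/∂P = −3340.
E = (-3340) × (10.7/21551.4) = -1.65826…

-1.658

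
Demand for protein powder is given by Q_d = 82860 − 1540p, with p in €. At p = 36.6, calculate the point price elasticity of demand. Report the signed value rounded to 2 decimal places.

-2.13

dQ_d/dp = −1540. At p = 36.6, Q_d = 82860 − 1540(36.6) = 26496.
Ed = (dQ_d/dp)·(p/Q_d) = −1540 × (36.6/26496) = -2.1272…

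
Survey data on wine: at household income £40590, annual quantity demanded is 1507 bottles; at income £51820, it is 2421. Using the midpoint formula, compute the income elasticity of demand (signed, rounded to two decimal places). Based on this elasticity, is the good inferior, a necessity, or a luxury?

%ΔQ = (2421 − 1507)/[( 1507 + 2421)/2] = 914/1964 = 0.465376…
%ΔIncome = (51820 − 40590)/[( 40590 + 51820)/2] = 11230/46205 = 0.243047…
E_income = (914/1964) / (11230/46205) = 1.9147…
E_income > 1 ⇒ normal good, luxury.

1.91; luxury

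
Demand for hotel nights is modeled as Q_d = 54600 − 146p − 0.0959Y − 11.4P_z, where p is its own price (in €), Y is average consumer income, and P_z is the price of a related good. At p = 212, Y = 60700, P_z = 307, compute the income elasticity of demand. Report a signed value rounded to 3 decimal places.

-0.406

At the given values, Q_d = 54600 − 146(212) − 0.0959(60700) − 11.4(307) = 14327.07.
∂Q_d/∂Y = -0.0959.
E = (-0.0959) × (60700/14327.07) = -0.40630…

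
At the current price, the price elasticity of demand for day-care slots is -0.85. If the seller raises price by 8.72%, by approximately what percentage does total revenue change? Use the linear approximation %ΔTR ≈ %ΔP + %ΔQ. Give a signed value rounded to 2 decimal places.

+1.31%

%ΔQ ≈ Ed × %ΔP = (-0.85) × (+8.72%) = -7.4120%
%ΔTR ≈ %ΔP + %ΔQ = (+8.72%) + (-7.4120%) = +1.3080%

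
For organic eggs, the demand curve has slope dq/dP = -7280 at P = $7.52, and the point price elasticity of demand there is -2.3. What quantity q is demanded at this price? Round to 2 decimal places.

Ed = (dq/dP)·(P/q) ⇒ q = (dq/dP)·P/Ed = (-7280)·7.52/(-2.3) = 23802.4347…

23802.43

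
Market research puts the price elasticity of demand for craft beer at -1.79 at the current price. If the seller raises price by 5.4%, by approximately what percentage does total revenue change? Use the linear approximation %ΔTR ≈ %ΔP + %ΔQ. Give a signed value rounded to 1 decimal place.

-4.3%

%ΔQ ≈ Ed × %ΔP = (-1.79) × (+5.4%) = -9.6660%
%ΔTR ≈ %ΔP + %ΔQ = (+5.4%) + (-9.6660%) = -4.2660%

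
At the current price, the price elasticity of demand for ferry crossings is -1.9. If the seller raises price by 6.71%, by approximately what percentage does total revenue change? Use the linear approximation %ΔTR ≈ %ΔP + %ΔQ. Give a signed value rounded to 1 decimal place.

-6.0%

%ΔQ ≈ Ed × %ΔP = (-1.9) × (+6.71%) = -12.7490%
%ΔTR ≈ %ΔP + %ΔQ = (+6.71%) + (-12.7490%) = -6.0390%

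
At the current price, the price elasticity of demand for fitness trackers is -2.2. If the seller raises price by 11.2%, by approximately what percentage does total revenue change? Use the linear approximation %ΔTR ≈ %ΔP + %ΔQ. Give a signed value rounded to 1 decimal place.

-13.4%

%ΔQ ≈ Ed × %ΔP = (-2.2) × (+11.2%) = -24.6400%
%ΔTR ≈ %ΔP + %ΔQ = (+11.2%) + (-24.6400%) = -13.4400%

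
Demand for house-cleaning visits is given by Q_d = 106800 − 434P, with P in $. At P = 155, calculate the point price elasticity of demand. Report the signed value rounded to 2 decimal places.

-1.70

dQ_d/dP = −434. At P = 155, Q_d = 106800 − 434(155) = 39530.
Ed = (dQ_d/dP)·(P/Q_d) = −434 × (155/39530) = -1.7017…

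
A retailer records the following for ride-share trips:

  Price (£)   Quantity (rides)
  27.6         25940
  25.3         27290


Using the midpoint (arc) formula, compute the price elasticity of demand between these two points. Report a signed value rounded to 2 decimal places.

%ΔQ = (27290 − 25940) / [(25940 + 27290)/2] = 1350/26615 = 0.050723…
%ΔP = (25.3 − 27.6) / [(27.6 + 25.3)/2] = -2.3/26.45 = -0.086956…
Arc Ed = %ΔQ / %ΔP = (1350/26615) / (-2.3/26.45) = -0.5833…

-0.58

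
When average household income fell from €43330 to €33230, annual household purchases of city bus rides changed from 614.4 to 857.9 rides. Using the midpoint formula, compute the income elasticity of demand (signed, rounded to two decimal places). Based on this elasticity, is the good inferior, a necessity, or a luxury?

%ΔQ = (857.9 − 614.4)/[( 614.4 + 857.9)/2] = 243.5/736.15 = 0.330774…
%ΔIncome = (33230 − 43330)/[( 43330 + 33230)/2] = -10100/38280 = -0.263845…
E_income = (243.5/736.15) / (-10100/38280) = -1.2536…
E_income < 0 ⇒ inferior good.

-1.25; inferior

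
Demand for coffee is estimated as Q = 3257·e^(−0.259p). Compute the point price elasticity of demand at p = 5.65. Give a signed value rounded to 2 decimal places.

-1.46

dQ/dp = −0.259·Q = -195.251. At p = 5.65, Q = 753.864.
Ed = (dQ/dp)·(p/Q) = (-195.251) × (5.65/753.864) = -1.4633…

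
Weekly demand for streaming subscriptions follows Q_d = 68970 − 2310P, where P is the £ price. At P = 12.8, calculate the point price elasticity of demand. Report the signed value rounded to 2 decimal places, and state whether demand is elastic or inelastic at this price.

dQ_d/dP = −2310. At P = 12.8, Q_d = 68970 − 2310(12.8) = 39402.
Ed = (dQ_d/dP)·(P/Q_d) = −2310 × (12.8/39402) = -0.7504…
|Ed| = 0.75 < 1, so demand is inelastic.

-0.75; inelastic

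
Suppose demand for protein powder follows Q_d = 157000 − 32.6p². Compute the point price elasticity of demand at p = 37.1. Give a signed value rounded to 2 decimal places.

-0.80

dQ_d/dp = −2·32.6·p = -2418.92. At p = 37.1, Q_d = 112129.034.
Ed = (dQ_d/dp)·(p/Q_d) = (-2418.92) × (37.1/112129.034) = -0.8003…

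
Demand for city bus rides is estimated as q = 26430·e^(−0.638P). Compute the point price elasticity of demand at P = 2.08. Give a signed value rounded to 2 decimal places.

dq/dP = −0.638·q = -4472.93. At P = 2.08, q = 7010.86.
Ed = (dq/dP)·(P/q) = (-4472.93) × (2.08/7010.86) = -1.3270…

-1.33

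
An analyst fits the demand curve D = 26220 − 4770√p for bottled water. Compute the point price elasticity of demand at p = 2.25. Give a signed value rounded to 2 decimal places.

dD/dp = −4770/(2√p) = -1590. At p = 2.25, D = 19065.
Ed = (dD/dp)·(p/D) = (-1590) × (2.25/19065) = -0.1876…

-0.19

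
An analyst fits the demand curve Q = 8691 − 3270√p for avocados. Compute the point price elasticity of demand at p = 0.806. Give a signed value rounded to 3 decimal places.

dQ/dp = −3270/(2√p) = -1821.17. At p = 0.806, Q = 5755.28.
Ed = (dQ/dp)·(p/Q) = (-1821.17) × (0.806/5755.28) = -0.25504…

-0.255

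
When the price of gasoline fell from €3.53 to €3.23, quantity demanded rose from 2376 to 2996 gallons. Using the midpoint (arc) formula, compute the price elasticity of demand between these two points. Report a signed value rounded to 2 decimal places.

%ΔQ = (2996 − 2376) / [(2376 + 2996)/2] = 620/2686 = 0.230826…
%ΔP = (3.23 − 3.53) / [(3.53 + 3.23)/2] = -0.3/3.38 = -0.088757…
Arc Ed = %ΔQ / %ΔP = (620/2686) / (-0.3/3.38) = -2.6006…

-2.60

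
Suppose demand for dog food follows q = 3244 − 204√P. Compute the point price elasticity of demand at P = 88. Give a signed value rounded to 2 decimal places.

-0.72

dq/dP = −204/(2√P) = -10.8732. At P = 88, q = 1330.31.
Ed = (dq/dP)·(P/q) = (-10.8732) × (88/1330.31) = -0.7192…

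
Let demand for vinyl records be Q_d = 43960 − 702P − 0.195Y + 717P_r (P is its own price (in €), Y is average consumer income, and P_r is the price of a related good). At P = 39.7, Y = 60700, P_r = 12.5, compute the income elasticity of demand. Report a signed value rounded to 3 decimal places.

-0.896

At the given values, Q_d = 43960 − 702(39.7) − 0.195(60700) + 717(12.5) = 13216.6.
∂Q_d/∂Y = -0.195.
E = (-0.195) × (60700/13216.6) = -0.89557…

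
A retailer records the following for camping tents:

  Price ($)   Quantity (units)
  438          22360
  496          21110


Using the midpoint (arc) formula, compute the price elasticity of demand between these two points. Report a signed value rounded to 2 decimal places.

%ΔQ = (21110 − 22360) / [(22360 + 21110)/2] = -1250/21735 = -0.057510…
%ΔP = (496 − 438) / [(438 + 496)/2] = 58/467 = 0.124197…
Arc Ed = %ΔQ / %ΔP = (-1250/21735) / (58/467) = -0.4630…

-0.46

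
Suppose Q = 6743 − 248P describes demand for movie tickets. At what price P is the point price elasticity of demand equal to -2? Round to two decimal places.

Ed = −248P/(6743 − 248P). Set this equal to -2:
248P = 2·(6743 − 248P) ⇒ 248P(1 + 2) = 2·6743
P = 2·6743 / (248·3) = 18.1263…

18.13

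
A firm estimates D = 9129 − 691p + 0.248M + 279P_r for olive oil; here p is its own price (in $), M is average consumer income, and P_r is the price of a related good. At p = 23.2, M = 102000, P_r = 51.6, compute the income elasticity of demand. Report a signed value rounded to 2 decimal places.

At the given values, D = 9129 − 691(23.2) + 0.248(102000) + 279(51.6) = 32790.2.
∂D/∂M = 0.248.
E = (0.248) × (102000/32790.2) = 0.7714…

0.77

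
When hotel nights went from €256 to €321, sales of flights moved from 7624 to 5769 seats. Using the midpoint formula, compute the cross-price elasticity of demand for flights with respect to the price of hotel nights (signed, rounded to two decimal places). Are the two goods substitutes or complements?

-1.23; complements

%ΔQ_{flights} = (5769 − 7624)/avg = -1855/6696.5 = -0.277010…
%ΔP_{hotel nights} = (321 − 256)/avg = 65/288.5 = 0.225303…
E_cross = (-1855/6696.5) / (65/288.5) = -1.2294…
E_cross < 0 ⇒ the goods are complements.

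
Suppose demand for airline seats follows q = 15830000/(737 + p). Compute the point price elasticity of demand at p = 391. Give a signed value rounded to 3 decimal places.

-0.347

dq/dp = −15830000/(737 + p)² = -12.4412. At p = 391, q = 14033.7.
Ed = (dq/dp)·(p/q) = (-12.4412) × (391/14033.7) = -0.34663…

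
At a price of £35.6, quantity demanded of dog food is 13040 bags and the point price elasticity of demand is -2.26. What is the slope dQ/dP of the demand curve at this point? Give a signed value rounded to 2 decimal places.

-827.82

Ed = (dQ/dP)·(P/Q) ⇒ dQ/dP = Ed·Q/P = (-2.26)·13040/35.6 = -827.8202…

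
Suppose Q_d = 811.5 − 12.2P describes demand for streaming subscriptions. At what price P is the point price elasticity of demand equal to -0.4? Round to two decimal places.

Ed = −12.2P/(811.5 − 12.2P). Set this equal to -0.4:
12.2P = 0.4·(811.5 − 12.2P) ⇒ 12.2P(1 + 0.4) = 0.4·811.5
P = 0.4·811.5 / (12.2·1.4) = 19.0046…

19.00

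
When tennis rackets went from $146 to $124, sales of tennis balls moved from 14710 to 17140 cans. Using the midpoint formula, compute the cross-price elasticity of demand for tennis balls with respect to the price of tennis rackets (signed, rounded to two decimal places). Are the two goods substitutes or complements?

%ΔQ_{tennis balls} = (17140 − 14710)/avg = 2430/15925 = 0.152590…
%ΔP_{tennis rackets} = (124 − 146)/avg = -22/135 = -0.162962…
E_cross = (2430/15925) / (-22/135) = -0.9363…
E_cross < 0 ⇒ the goods are complements.

-0.94; complements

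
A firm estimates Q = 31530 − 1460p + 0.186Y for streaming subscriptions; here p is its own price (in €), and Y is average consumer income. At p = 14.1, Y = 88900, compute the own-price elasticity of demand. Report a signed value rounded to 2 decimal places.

-0.75

At the given values, Q = 31530 − 1460(14.1) + 0.186(88900) = 27479.4.
∂Q/∂p = −1460.
E = (-1460) × (14.1/27479.4) = -0.7491…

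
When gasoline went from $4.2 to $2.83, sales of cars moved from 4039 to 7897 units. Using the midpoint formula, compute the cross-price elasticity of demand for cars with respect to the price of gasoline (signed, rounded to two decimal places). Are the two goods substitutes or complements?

-1.66; complements

%ΔQ_{cars} = (7897 − 4039)/avg = 3858/5968 = 0.646447…
%ΔP_{gasoline} = (2.83 − 4.2)/avg = -1.37/3.515 = -0.389758…
E_cross = (3858/5968) / (-1.37/3.515) = -1.6585…
E_cross < 0 ⇒ the goods are complements.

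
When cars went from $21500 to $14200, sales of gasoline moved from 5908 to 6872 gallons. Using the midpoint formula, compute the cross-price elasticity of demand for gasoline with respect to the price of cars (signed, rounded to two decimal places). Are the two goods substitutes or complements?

%ΔQ_{gasoline} = (6872 − 5908)/avg = 964/6390 = 0.150860…
%ΔP_{cars} = (14200 − 21500)/avg = -7300/17850 = -0.408963…
E_cross = (964/6390) / (-7300/17850) = -0.3688…
E_cross < 0 ⇒ the goods are complements.

-0.37; complements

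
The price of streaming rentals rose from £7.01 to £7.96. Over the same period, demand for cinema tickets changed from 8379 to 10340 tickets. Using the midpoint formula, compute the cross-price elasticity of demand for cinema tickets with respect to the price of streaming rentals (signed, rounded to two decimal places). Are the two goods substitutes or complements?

1.65; substitutes

%ΔQ_{cinema tickets} = (10340 − 8379)/avg = 1961/9359.5 = 0.209519…
%ΔP_{streaming rentals} = (7.96 − 7.01)/avg = 0.95/7.485 = 0.126920…
E_cross = (1961/9359.5) / (0.95/7.485) = 1.6507…
E_cross > 0 ⇒ the goods are substitutes.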